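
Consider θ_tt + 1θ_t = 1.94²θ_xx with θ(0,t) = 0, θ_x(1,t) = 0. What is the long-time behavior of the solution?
As t → ∞, θ → 0. Damping (γ=1) dissipates energy; oscillations decay exponentially.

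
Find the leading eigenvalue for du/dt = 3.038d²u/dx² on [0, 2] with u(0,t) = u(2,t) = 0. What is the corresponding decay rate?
Eigenvalues: λₙ = 3.038n²π²/2².
First three modes:
  n=1: λ₁ = 3.038π²/2² ≈ 7.496
  n=2: λ₂ = 12.152π²/2² ≈ 29.984 (4× faster decay)
  n=3: λ₃ = 27.342π²/2² ≈ 67.464 (9× faster decay)
As t → ∞, higher modes decay exponentially faster. The n=1 mode dominates: u ~ c₁ sin(πx/2) e^{-λ₁t}.
Decay rate: λ₁ = 3.038π²/2² ≈ 7.496.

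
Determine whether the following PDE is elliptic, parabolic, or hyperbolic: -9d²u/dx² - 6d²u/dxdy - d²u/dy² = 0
Coefficients: A = -9, B = -6, C = -1. B² - 4AC = 0, which is zero, so the equation is parabolic.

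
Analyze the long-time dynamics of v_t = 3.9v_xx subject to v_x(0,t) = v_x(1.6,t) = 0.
Long-time behavior: v → constant (steady state). Heat is conserved (no flux at boundaries); solution approaches the spatial average.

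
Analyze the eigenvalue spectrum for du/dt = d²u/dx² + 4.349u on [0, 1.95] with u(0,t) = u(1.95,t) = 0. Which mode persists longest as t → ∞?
Eigenvalues: λₙ = n²π²/1.95² - 4.349.
First three modes:
  n=1: λ₁ = π²/1.95² - 4.349 ≈ -1.753
  n=2: λ₂ = 4π²/1.95² - 4.349 ≈ 6.033
  n=3: λ₃ = 9π²/1.95² - 4.349 ≈ 19.011
Since π²/1.95² ≈ 2.596 < 4.349, λ₁ < 0.
The n=1 mode grows fastest (−λₙ is largest for n=1) → dominates.
Asymptotic: u ~ c₁ sin(πx/1.95) e^{1.753t} (exponential growth at rate −λ₁ ≈ 1.753).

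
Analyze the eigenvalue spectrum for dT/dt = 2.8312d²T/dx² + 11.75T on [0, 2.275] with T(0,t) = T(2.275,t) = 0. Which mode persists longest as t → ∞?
Eigenvalues: λₙ = 2.8312n²π²/2.275² - 11.75.
First three modes:
  n=1: λ₁ = 2.8312π²/2.275² - 11.75 ≈ -6.351
  n=2: λ₂ = 11.3248π²/2.275² - 11.75 ≈ 9.846
  n=3: λ₃ = 25.4808π²/2.275² - 11.75 ≈ 36.84
Since 2.8312π²/2.275² ≈ 5.399 < 11.75, λ₁ < 0.
The n=1 mode grows fastest (−λₙ is largest for n=1) → dominates.
Asymptotic: T ~ c₁ sin(πx/2.275) e^{6.351t} (exponential growth at rate −λ₁ ≈ 6.351).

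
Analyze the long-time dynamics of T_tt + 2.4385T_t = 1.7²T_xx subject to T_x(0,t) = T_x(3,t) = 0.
Long-time behavior: T → constant (steady state). Damping (γ=2.4385) dissipates the nonconstant modes; with Neumann BCs the spatial average obeys M''+γM'=0 and tends to a finite limit.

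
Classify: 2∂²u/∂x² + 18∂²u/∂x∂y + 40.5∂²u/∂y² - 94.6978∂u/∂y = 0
Parabolic (discriminant = 0).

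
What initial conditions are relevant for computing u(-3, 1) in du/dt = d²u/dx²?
The entire real line. The heat equation has infinite propagation speed: any initial disturbance instantly affects all points (though exponentially small far away).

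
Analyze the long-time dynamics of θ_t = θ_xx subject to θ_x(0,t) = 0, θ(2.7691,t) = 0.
Long-time behavior: θ → 0. Heat escapes through the Dirichlet boundary.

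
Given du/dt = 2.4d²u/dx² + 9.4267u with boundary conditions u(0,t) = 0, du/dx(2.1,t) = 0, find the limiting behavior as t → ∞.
u grows unboundedly. Reaction dominates diffusion (r=9.4267 > κπ²/(4L²)≈1.34); solution grows exponentially.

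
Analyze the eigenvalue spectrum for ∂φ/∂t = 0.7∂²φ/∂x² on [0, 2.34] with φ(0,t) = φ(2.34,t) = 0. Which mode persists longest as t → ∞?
Eigenvalues: λₙ = 0.7n²π²/2.34².
First three modes:
  n=1: λ₁ = 0.7π²/2.34² ≈ 1.262
  n=2: λ₂ = 2.8π²/2.34² ≈ 5.047 (4× faster decay)
  n=3: λ₃ = 6.3π²/2.34² ≈ 11.356 (9× faster decay)
As t → ∞, higher modes decay exponentially faster. The n=1 mode dominates: φ ~ c₁ sin(πx/2.34) e^{-λ₁t}.
Decay rate: λ₁ = 0.7π²/2.34² ≈ 1.262.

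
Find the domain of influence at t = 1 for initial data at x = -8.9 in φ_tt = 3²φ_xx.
Domain of influence: [-11.9, -5.9]. Data at x = -8.9 spreads outward at speed 3.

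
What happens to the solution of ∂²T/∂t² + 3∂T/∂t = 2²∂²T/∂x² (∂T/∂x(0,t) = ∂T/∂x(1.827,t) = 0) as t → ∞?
T → constant (steady state). Damping (γ=3) dissipates the nonconstant modes; with Neumann BCs the spatial average obeys M''+γM'=0 and tends to a finite limit.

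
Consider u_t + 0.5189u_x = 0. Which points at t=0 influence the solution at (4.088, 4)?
A single point: x = 2.0124. The characteristic through (4.088, 4) is x - 0.5189t = const, so x = 4.088 - 0.5189·4 = 2.0124.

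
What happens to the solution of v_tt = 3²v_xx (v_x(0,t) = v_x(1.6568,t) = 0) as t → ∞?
v oscillates about a mean that drifts linearly in t (generically unbounded; no decay). There is no damping, so the nonconstant modes persist as standing waves (energy conserved, no decay). But with Neumann conditions at both ends the constant mode has eigenvalue 0: the spatial mean M(t) of v satisfies M'' = 0, so M(t) = M(0) + M'(0)·t. Unless the initial velocity has zero mean (∫v_t(x,0)dx = 0), the solution grows linearly in t (unbounded, though not exponentially); if it does have zero mean, the solution stays bounded and simply oscillates.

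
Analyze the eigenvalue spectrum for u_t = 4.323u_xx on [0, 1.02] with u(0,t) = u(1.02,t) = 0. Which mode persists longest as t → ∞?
Eigenvalues: λₙ = 4.323n²π²/1.02².
First three modes:
  n=1: λ₁ = 4.323π²/1.02² ≈ 41.01
  n=2: λ₂ = 17.292π²/1.02² ≈ 164.038 (4× faster decay)
  n=3: λ₃ = 38.907π²/1.02² ≈ 369.086 (9× faster decay)
As t → ∞, higher modes decay exponentially faster. The n=1 mode dominates: u ~ c₁ sin(πx/1.02) e^{-λ₁t}.
Decay rate: λ₁ = 4.323π²/1.02² ≈ 41.01.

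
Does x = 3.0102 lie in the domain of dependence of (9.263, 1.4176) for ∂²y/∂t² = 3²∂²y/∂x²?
No. The domain of dependence is [5.0102, 13.5158], and 3.0102 is outside this interval.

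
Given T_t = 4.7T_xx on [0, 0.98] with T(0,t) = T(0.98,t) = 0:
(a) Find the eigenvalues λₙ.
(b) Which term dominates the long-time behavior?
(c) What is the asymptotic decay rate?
Eigenvalues: λₙ = 4.7n²π²/0.98².
First three modes:
  n=1: λ₁ = 4.7π²/0.98² ≈ 48.3
  n=2: λ₂ = 18.8π²/0.98² ≈ 193.199 (4× faster decay)
  n=3: λ₃ = 42.3π²/0.98² ≈ 434.698 (9× faster decay)
As t → ∞, higher modes decay exponentially faster. The n=1 mode dominates: T ~ c₁ sin(πx/0.98) e^{-λ₁t}.
Decay rate: λ₁ = 4.7π²/0.98² ≈ 48.3.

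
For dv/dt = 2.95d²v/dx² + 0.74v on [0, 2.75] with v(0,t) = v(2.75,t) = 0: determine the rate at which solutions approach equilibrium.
Eigenvalues: λₙ = 2.95n²π²/2.75² - 0.74.
First three modes:
  n=1: λ₁ = 2.95π²/2.75² - 0.74 ≈ 3.11
  n=2: λ₂ = 11.8π²/2.75² - 0.74 ≈ 14.66
  n=3: λ₃ = 26.55π²/2.75² - 0.74 ≈ 33.91
Since 2.95π²/2.75² ≈ 3.85 > 0.74, all λₙ > 0.
The n=1 mode decays slowest → dominates as t → ∞.
Asymptotic: v ~ c₁ sin(πx/2.75) e^{-λ₁t} with decay rate λ₁ ≈ 3.11.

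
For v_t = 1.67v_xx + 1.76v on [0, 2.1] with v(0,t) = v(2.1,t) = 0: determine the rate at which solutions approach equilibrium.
Eigenvalues: λₙ = 1.67n²π²/2.1² - 1.76.
First three modes:
  n=1: λ₁ = 1.67π²/2.1² - 1.76 ≈ 1.977
  n=2: λ₂ = 6.68π²/2.1² - 1.76 ≈ 13.19
  n=3: λ₃ = 15.03π²/2.1² - 1.76 ≈ 31.877
Since 1.67π²/2.1² ≈ 3.737 > 1.76, all λₙ > 0.
The n=1 mode decays slowest → dominates as t → ∞.
Asymptotic: v ~ c₁ sin(πx/2.1) e^{-λ₁t} with decay rate λ₁ ≈ 1.977.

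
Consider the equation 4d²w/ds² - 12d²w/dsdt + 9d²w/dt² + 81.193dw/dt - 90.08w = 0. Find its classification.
Parabolic. (A = 4, B = -12, C = 9 gives B² - 4AC = 0.)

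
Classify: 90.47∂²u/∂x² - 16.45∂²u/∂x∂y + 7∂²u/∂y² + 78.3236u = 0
Elliptic (discriminant = -2262.5575).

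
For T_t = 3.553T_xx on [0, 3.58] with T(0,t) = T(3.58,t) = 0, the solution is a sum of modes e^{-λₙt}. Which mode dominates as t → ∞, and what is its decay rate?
Eigenvalues: λₙ = 3.553n²π²/3.58².
First three modes:
  n=1: λ₁ = 3.553π²/3.58² ≈ 2.736
  n=2: λ₂ = 14.212π²/3.58² ≈ 10.944 (4× faster decay)
  n=3: λ₃ = 31.977π²/3.58² ≈ 24.625 (9× faster decay)
As t → ∞, higher modes decay exponentially faster. The n=1 mode dominates: T ~ c₁ sin(πx/3.58) e^{-λ₁t}.
Decay rate: λ₁ = 3.553π²/3.58² ≈ 2.736.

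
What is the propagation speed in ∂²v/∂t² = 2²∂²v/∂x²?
Speed = 2. Information travels along characteristics x = x₀ ± 2t.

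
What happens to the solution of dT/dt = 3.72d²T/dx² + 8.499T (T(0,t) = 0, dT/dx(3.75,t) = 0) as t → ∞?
T grows unboundedly. Reaction dominates diffusion (r=8.499 > κπ²/(4L²)≈0.65); solution grows exponentially.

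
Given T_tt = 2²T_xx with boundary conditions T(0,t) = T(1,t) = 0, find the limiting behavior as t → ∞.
T oscillates (no decay). Energy is conserved; the solution oscillates indefinitely as standing waves.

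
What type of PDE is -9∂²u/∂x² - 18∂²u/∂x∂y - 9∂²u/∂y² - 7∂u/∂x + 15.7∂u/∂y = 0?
With A = -9, B = -18, C = -9, the discriminant is 0. This is a parabolic PDE.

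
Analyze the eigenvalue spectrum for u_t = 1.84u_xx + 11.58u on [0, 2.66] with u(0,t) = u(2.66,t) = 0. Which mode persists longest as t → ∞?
Eigenvalues: λₙ = 1.84n²π²/2.66² - 11.58.
First three modes:
  n=1: λ₁ = 1.84π²/2.66² - 11.58 ≈ -9.013
  n=2: λ₂ = 7.36π²/2.66² - 11.58 ≈ -1.314
  n=3: λ₃ = 16.56π²/2.66² - 11.58 ≈ 11.519
Since 1.84π²/2.66² ≈ 2.567 < 11.58, λ₁ < 0.
The n=1 mode grows fastest (−λₙ is largest for n=1) → dominates.
Asymptotic: u ~ c₁ sin(πx/2.66) e^{9.013t} (exponential growth at rate −λ₁ ≈ 9.013).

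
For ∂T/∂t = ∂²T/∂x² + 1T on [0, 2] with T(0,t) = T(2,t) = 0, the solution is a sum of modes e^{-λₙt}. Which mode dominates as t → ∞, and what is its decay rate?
Eigenvalues: λₙ = n²π²/2² - 1.
First three modes:
  n=1: λ₁ = π²/2² - 1 ≈ 1.467
  n=2: λ₂ = 4π²/2² - 1 ≈ 8.87
  n=3: λ₃ = 9π²/2² - 1 ≈ 21.207
Since π²/2² ≈ 2.467 > 1, all λₙ > 0.
The n=1 mode decays slowest → dominates as t → ∞.
Asymptotic: T ~ c₁ sin(πx/2) e^{-λ₁t} with decay rate λ₁ ≈ 1.467.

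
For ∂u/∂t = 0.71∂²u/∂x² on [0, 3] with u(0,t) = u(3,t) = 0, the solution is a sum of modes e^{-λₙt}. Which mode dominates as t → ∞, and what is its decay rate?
Eigenvalues: λₙ = 0.71n²π²/3².
First three modes:
  n=1: λ₁ = 0.71π²/3² ≈ 0.779
  n=2: λ₂ = 2.84π²/3² ≈ 3.114 (4× faster decay)
  n=3: λ₃ = 6.39π²/3² ≈ 7.007 (9× faster decay)
As t → ∞, higher modes decay exponentially faster. The n=1 mode dominates: u ~ c₁ sin(πx/3) e^{-λ₁t}.
Decay rate: λ₁ = 0.71π²/3² ≈ 0.779.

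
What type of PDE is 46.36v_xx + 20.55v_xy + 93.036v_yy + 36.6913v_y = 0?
With A = 46.36, B = 20.55, C = 93.036, the discriminant is -16830.29334. This is an elliptic PDE.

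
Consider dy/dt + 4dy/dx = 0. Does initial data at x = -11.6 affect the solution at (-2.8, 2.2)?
Yes. The characteristic through (-2.8, 2.2) passes through x = -11.6.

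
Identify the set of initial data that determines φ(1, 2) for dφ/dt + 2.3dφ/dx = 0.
A single point: x = -3.6. The characteristic through (1, 2) is x - 2.3t = const, so x = 1 - 2.3·2 = -3.6.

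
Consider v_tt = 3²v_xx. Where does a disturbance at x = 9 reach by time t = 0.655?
Domain of influence: [7.035, 10.965]. Data at x = 9 spreads outward at speed 3.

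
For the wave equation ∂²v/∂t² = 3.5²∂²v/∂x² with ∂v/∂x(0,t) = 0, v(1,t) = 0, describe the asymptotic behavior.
v oscillates (no decay). Energy is conserved; the solution oscillates indefinitely as standing waves.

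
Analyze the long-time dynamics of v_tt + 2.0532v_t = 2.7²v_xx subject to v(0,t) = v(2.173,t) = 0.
Long-time behavior: v → 0. Damping (γ=2.0532) dissipates energy; oscillations decay exponentially.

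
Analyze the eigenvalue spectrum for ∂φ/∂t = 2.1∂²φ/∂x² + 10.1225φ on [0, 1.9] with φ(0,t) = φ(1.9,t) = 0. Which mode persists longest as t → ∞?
Eigenvalues: λₙ = 2.1n²π²/1.9² - 10.1225.
First three modes:
  n=1: λ₁ = 2.1π²/1.9² - 10.1225 ≈ -4.381
  n=2: λ₂ = 8.4π²/1.9² - 10.1225 ≈ 12.843
  n=3: λ₃ = 18.9π²/1.9² - 10.1225 ≈ 41.549
Since 2.1π²/1.9² ≈ 5.741 < 10.1225, λ₁ < 0.
The n=1 mode grows fastest (−λₙ is largest for n=1) → dominates.
Asymptotic: φ ~ c₁ sin(πx/1.9) e^{4.381t} (exponential growth at rate −λ₁ ≈ 4.381).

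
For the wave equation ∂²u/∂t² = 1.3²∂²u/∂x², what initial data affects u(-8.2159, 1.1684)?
Domain of dependence: [-9.73482, -6.69698]. Signals travel at speed 1.3, so data within |x - -8.2159| ≤ 1.3·1.1684 = 1.51892 can reach the point.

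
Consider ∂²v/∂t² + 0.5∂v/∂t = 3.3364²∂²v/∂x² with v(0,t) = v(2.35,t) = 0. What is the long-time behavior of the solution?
As t → ∞, v → 0. Damping (γ=0.5) dissipates energy; oscillations decay exponentially.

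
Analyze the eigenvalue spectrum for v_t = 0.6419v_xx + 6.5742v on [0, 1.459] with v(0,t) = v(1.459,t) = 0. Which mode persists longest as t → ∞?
Eigenvalues: λₙ = 0.6419n²π²/1.459² - 6.5742.
First three modes:
  n=1: λ₁ = 0.6419π²/1.459² - 6.5742 ≈ -3.598
  n=2: λ₂ = 2.5676π²/1.459² - 6.5742 ≈ 5.33
  n=3: λ₃ = 5.7771π²/1.459² - 6.5742 ≈ 20.211
Since 0.6419π²/1.459² ≈ 2.976 < 6.5742, λ₁ < 0.
The n=1 mode grows fastest (−λₙ is largest for n=1) → dominates.
Asymptotic: v ~ c₁ sin(πx/1.459) e^{3.598t} (exponential growth at rate −λ₁ ≈ 3.598).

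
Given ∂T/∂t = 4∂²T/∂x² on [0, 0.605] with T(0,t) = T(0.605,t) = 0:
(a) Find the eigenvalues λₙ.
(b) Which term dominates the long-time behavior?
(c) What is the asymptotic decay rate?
Eigenvalues: λₙ = 4n²π²/0.605².
First three modes:
  n=1: λ₁ = 4π²/0.605² ≈ 107.857
  n=2: λ₂ = 16π²/0.605² ≈ 431.429 (4× faster decay)
  n=3: λ₃ = 36π²/0.605² ≈ 970.714 (9× faster decay)
As t → ∞, higher modes decay exponentially faster. The n=1 mode dominates: T ~ c₁ sin(πx/0.605) e^{-λ₁t}.
Decay rate: λ₁ = 4π²/0.605² ≈ 107.857.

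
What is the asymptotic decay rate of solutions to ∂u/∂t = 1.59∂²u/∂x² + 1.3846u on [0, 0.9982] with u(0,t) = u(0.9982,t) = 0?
Eigenvalues: λₙ = 1.59n²π²/0.9982² - 1.3846.
First three modes:
  n=1: λ₁ = 1.59π²/0.9982² - 1.3846 ≈ 14.365
  n=2: λ₂ = 6.36π²/0.9982² - 1.3846 ≈ 61.613
  n=3: λ₃ = 14.31π²/0.9982² - 1.3846 ≈ 140.359
Since 1.59π²/0.9982² ≈ 15.749 > 1.3846, all λₙ > 0.
The n=1 mode decays slowest → dominates as t → ∞.
Asymptotic: u ~ c₁ sin(πx/0.9982) e^{-λ₁t} with decay rate λ₁ ≈ 14.365.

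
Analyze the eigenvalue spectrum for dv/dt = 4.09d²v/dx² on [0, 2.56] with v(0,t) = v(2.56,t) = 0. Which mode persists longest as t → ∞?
Eigenvalues: λₙ = 4.09n²π²/2.56².
First three modes:
  n=1: λ₁ = 4.09π²/2.56² ≈ 6.159
  n=2: λ₂ = 16.36π²/2.56² ≈ 24.638 (4× faster decay)
  n=3: λ₃ = 36.81π²/2.56² ≈ 55.435 (9× faster decay)
As t → ∞, higher modes decay exponentially faster. The n=1 mode dominates: v ~ c₁ sin(πx/2.56) e^{-λ₁t}.
Decay rate: λ₁ = 4.09π²/2.56² ≈ 6.159.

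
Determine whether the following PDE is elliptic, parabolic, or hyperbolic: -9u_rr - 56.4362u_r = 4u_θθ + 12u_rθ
Rewriting in standard form: -9u_rr - 12u_rθ - 4u_θθ - 56.4362u_r = 0. Coefficients: A = -9, B = -12, C = -4. B² - 4AC = 0, which is zero, so the equation is parabolic.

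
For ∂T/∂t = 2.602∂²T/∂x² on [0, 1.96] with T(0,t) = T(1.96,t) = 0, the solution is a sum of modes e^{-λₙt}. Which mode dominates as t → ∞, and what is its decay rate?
Eigenvalues: λₙ = 2.602n²π²/1.96².
First three modes:
  n=1: λ₁ = 2.602π²/1.96² ≈ 6.685
  n=2: λ₂ = 10.408π²/1.96² ≈ 26.74 (4× faster decay)
  n=3: λ₃ = 23.418π²/1.96² ≈ 60.164 (9× faster decay)
As t → ∞, higher modes decay exponentially faster. The n=1 mode dominates: T ~ c₁ sin(πx/1.96) e^{-λ₁t}.
Decay rate: λ₁ = 2.602π²/1.96² ≈ 6.685.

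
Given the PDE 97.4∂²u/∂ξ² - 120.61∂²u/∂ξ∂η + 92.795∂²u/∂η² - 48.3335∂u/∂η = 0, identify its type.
The second-order coefficients are A = 97.4, B = -120.61, C = 92.795. Since B² - 4AC = -21606.1599 < 0, this is an elliptic PDE.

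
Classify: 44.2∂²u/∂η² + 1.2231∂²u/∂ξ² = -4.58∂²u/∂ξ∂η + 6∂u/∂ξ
Rewriting in standard form: 1.2231∂²u/∂ξ² + 4.58∂²u/∂ξ∂η + 44.2∂²u/∂η² - 6∂u/∂ξ = 0. Elliptic (discriminant = -195.26768).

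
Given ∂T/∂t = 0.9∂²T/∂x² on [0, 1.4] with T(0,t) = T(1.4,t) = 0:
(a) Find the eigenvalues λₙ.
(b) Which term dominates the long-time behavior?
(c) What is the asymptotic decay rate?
Eigenvalues: λₙ = 0.9n²π²/1.4².
First three modes:
  n=1: λ₁ = 0.9π²/1.4² ≈ 4.532
  n=2: λ₂ = 3.6π²/1.4² ≈ 18.128 (4× faster decay)
  n=3: λ₃ = 8.1π²/1.4² ≈ 40.788 (9× faster decay)
As t → ∞, higher modes decay exponentially faster. The n=1 mode dominates: T ~ c₁ sin(πx/1.4) e^{-λ₁t}.
Decay rate: λ₁ = 0.9π²/1.4² ≈ 4.532.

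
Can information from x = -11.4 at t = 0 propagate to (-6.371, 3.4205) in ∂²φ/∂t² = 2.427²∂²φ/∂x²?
Yes. The domain of dependence is [-14.6725535, 1.9305535], and -11.4 ∈ [-14.6725535, 1.9305535].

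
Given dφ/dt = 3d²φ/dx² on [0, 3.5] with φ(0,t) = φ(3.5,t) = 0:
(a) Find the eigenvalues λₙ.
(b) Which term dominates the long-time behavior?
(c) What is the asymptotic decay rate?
Eigenvalues: λₙ = 3n²π²/3.5².
First three modes:
  n=1: λ₁ = 3π²/3.5² ≈ 2.417
  n=2: λ₂ = 12π²/3.5² ≈ 9.668 (4× faster decay)
  n=3: λ₃ = 27π²/3.5² ≈ 21.753 (9× faster decay)
As t → ∞, higher modes decay exponentially faster. The n=1 mode dominates: φ ~ c₁ sin(πx/3.5) e^{-λ₁t}.
Decay rate: λ₁ = 3π²/3.5² ≈ 2.417.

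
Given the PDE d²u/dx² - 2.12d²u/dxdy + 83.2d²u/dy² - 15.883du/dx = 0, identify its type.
The second-order coefficients are A = 1, B = -2.12, C = 83.2. Since B² - 4AC = -328.3056 < 0, this is an elliptic PDE.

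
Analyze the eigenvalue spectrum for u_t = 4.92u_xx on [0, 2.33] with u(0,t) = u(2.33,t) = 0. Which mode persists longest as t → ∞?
Eigenvalues: λₙ = 4.92n²π²/2.33².
First three modes:
  n=1: λ₁ = 4.92π²/2.33² ≈ 8.944
  n=2: λ₂ = 19.68π²/2.33² ≈ 35.778 (4× faster decay)
  n=3: λ₃ = 44.28π²/2.33² ≈ 80.5 (9× faster decay)
As t → ∞, higher modes decay exponentially faster. The n=1 mode dominates: u ~ c₁ sin(πx/2.33) e^{-λ₁t}.
Decay rate: λ₁ = 4.92π²/2.33² ≈ 8.944.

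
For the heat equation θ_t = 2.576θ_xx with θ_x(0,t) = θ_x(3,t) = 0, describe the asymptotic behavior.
θ → constant (steady state). Heat is conserved (no flux at boundaries); solution approaches the spatial average.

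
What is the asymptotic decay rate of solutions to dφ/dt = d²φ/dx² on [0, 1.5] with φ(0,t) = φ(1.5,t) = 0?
Eigenvalues: λₙ = n²π²/1.5².
First three modes:
  n=1: λ₁ = π²/1.5² ≈ 4.386
  n=2: λ₂ = 4π²/1.5² ≈ 17.546 (4× faster decay)
  n=3: λ₃ = 9π²/1.5² ≈ 39.478 (9× faster decay)
As t → ∞, higher modes decay exponentially faster. The n=1 mode dominates: φ ~ c₁ sin(πx/1.5) e^{-λ₁t}.
Decay rate: λ₁ = π²/1.5² ≈ 4.386.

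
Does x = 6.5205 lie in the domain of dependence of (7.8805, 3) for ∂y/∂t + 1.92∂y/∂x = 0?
No. Only data at x = 2.1205 affects (7.8805, 3). Advection has one-way propagation along characteristics.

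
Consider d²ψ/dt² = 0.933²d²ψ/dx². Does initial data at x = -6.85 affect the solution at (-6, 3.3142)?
Yes. The domain of dependence is [-9.0921486, -2.9078514], and -6.85 ∈ [-9.0921486, -2.9078514].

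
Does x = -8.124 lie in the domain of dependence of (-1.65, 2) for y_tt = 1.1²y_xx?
No. The domain of dependence is [-3.85, 0.55], and -8.124 is outside this interval.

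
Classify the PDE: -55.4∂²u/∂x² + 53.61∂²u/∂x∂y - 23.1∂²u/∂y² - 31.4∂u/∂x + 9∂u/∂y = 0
A = -55.4, B = 53.61, C = -23.1. Discriminant B² - 4AC = -2244.9279. Since -2244.9279 < 0, elliptic.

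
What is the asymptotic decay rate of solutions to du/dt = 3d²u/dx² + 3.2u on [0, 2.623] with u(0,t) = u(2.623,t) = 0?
Eigenvalues: λₙ = 3n²π²/2.623² - 3.2.
First three modes:
  n=1: λ₁ = 3π²/2.623² - 3.2 ≈ 1.104
  n=2: λ₂ = 12π²/2.623² - 3.2 ≈ 14.014
  n=3: λ₃ = 27π²/2.623² - 3.2 ≈ 35.532
Since 3π²/2.623² ≈ 4.304 > 3.2, all λₙ > 0.
The n=1 mode decays slowest → dominates as t → ∞.
Asymptotic: u ~ c₁ sin(πx/2.623) e^{-λ₁t} with decay rate λ₁ ≈ 1.104.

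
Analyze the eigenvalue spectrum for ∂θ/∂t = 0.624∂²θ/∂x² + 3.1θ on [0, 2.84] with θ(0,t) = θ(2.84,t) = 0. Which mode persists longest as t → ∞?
Eigenvalues: λₙ = 0.624n²π²/2.84² - 3.1.
First three modes:
  n=1: λ₁ = 0.624π²/2.84² - 3.1 ≈ -2.336
  n=2: λ₂ = 2.496π²/2.84² - 3.1 ≈ -0.046
  n=3: λ₃ = 5.616π²/2.84² - 3.1 ≈ 3.772
Since 0.624π²/2.84² ≈ 0.764 < 3.1, λ₁ < 0.
The n=1 mode grows fastest (−λₙ is largest for n=1) → dominates.
Asymptotic: θ ~ c₁ sin(πx/2.84) e^{2.336t} (exponential growth at rate −λ₁ ≈ 2.336).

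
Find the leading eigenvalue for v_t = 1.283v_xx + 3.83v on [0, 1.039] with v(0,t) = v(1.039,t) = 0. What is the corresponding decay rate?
Eigenvalues: λₙ = 1.283n²π²/1.039² - 3.83.
First three modes:
  n=1: λ₁ = 1.283π²/1.039² - 3.83 ≈ 7.9
  n=2: λ₂ = 5.132π²/1.039² - 3.83 ≈ 43.09
  n=3: λ₃ = 11.547π²/1.039² - 3.83 ≈ 101.739
Since 1.283π²/1.039² ≈ 11.73 > 3.83, all λₙ > 0.
The n=1 mode decays slowest → dominates as t → ∞.
Asymptotic: v ~ c₁ sin(πx/1.039) e^{-λ₁t} with decay rate λ₁ ≈ 7.9.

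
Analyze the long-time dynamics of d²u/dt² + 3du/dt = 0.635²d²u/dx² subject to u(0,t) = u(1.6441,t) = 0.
Long-time behavior: u → 0. Damping (γ=3) dissipates energy; oscillations decay exponentially.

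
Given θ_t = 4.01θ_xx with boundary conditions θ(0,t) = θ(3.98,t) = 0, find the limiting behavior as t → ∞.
θ → 0. Heat diffuses out through both boundaries.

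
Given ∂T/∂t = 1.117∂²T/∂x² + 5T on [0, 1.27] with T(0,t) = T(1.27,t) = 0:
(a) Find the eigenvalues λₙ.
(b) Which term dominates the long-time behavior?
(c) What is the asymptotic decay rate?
Eigenvalues: λₙ = 1.117n²π²/1.27² - 5.
First three modes:
  n=1: λ₁ = 1.117π²/1.27² - 5 ≈ 1.835
  n=2: λ₂ = 4.468π²/1.27² - 5 ≈ 22.34
  n=3: λ₃ = 10.053π²/1.27² - 5 ≈ 56.516
Since 1.117π²/1.27² ≈ 6.835 > 5, all λₙ > 0.
The n=1 mode decays slowest → dominates as t → ∞.
Asymptotic: T ~ c₁ sin(πx/1.27) e^{-λ₁t} with decay rate λ₁ ≈ 1.835.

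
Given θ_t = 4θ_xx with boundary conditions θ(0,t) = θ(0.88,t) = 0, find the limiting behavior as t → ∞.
θ → 0. Heat diffuses out through both boundaries.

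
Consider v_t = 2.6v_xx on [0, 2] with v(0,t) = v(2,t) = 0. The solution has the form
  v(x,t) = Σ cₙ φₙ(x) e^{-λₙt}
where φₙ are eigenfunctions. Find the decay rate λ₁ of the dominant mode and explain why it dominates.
Eigenvalues: λₙ = 2.6n²π²/2².
First three modes:
  n=1: λ₁ = 2.6π²/2² ≈ 6.415
  n=2: λ₂ = 10.4π²/2² ≈ 25.661 (4× faster decay)
  n=3: λ₃ = 23.4π²/2² ≈ 57.737 (9× faster decay)
As t → ∞, higher modes decay exponentially faster. The n=1 mode dominates: v ~ c₁ sin(πx/2) e^{-λ₁t}.
Decay rate: λ₁ = 2.6π²/2² ≈ 6.415.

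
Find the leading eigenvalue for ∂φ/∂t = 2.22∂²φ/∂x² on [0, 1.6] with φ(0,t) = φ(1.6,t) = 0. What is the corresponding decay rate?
Eigenvalues: λₙ = 2.22n²π²/1.6².
First three modes:
  n=1: λ₁ = 2.22π²/1.6² ≈ 8.559
  n=2: λ₂ = 8.88π²/1.6² ≈ 34.235 (4× faster decay)
  n=3: λ₃ = 19.98π²/1.6² ≈ 77.029 (9× faster decay)
As t → ∞, higher modes decay exponentially faster. The n=1 mode dominates: φ ~ c₁ sin(πx/1.6) e^{-λ₁t}.
Decay rate: λ₁ = 2.22π²/1.6² ≈ 8.559.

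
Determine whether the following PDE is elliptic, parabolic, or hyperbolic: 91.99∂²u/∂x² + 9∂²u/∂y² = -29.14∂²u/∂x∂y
Rewriting in standard form: 91.99∂²u/∂x² + 29.14∂²u/∂x∂y + 9∂²u/∂y² = 0. Coefficients: A = 91.99, B = 29.14, C = 9. B² - 4AC = -2462.5004, which is negative, so the equation is elliptic.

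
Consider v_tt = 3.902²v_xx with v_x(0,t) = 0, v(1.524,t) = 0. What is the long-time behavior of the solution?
As t → ∞, v oscillates (no decay). Energy is conserved; the solution oscillates indefinitely as standing waves.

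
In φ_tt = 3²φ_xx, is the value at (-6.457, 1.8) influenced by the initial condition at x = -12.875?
No. The domain of dependence is [-11.857, -1.057], and -12.875 is outside this interval.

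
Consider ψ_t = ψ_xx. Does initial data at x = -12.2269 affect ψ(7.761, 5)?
Yes, for any finite x. The heat equation has infinite propagation speed, so all initial data affects all points at any t > 0.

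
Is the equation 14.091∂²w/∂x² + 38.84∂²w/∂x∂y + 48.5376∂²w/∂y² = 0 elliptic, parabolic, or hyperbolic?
Computing B² - 4AC with A = 14.091, B = 38.84, C = 48.5376: discriminant = -1227.2276864 (negative). Answer: elliptic.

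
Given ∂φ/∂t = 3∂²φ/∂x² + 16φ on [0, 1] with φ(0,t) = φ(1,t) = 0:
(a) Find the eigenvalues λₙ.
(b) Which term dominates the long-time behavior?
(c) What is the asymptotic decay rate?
Eigenvalues: λₙ = 3n²π²/1² - 16.
First three modes:
  n=1: λ₁ = 3π² - 16 ≈ 13.609
  n=2: λ₂ = 12π² - 16 ≈ 102.435
  n=3: λ₃ = 27π² - 16 ≈ 250.479
Since 3π² ≈ 29.609 > 16, all λₙ > 0.
The n=1 mode decays slowest → dominates as t → ∞.
Asymptotic: φ ~ c₁ sin(πx/1) e^{-λ₁t} with decay rate λ₁ ≈ 13.609.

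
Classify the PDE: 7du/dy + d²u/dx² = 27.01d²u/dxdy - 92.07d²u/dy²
Rewriting in standard form: d²u/dx² - 27.01d²u/dxdy + 92.07d²u/dy² + 7du/dy = 0. A = 1, B = -27.01, C = 92.07. Discriminant B² - 4AC = 361.2601. Since 361.2601 > 0, hyperbolic.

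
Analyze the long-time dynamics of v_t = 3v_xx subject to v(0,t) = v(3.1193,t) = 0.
Long-time behavior: v → 0. Heat diffuses out through both boundaries.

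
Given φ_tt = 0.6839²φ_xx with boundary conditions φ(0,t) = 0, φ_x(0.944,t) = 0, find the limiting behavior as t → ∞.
φ oscillates (no decay). Energy is conserved; the solution oscillates indefinitely as standing waves.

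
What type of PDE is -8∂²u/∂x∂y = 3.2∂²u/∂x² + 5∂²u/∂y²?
Rewriting in standard form: -3.2∂²u/∂x² - 8∂²u/∂x∂y - 5∂²u/∂y² = 0. With A = -3.2, B = -8, C = -5, the discriminant is 0. This is a parabolic PDE.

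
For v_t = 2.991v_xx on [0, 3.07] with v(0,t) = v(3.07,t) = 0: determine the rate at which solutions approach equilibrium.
Eigenvalues: λₙ = 2.991n²π²/3.07².
First three modes:
  n=1: λ₁ = 2.991π²/3.07² ≈ 3.132
  n=2: λ₂ = 11.964π²/3.07² ≈ 12.529 (4× faster decay)
  n=3: λ₃ = 26.919π²/3.07² ≈ 28.189 (9× faster decay)
As t → ∞, higher modes decay exponentially faster. The n=1 mode dominates: v ~ c₁ sin(πx/3.07) e^{-λ₁t}.
Decay rate: λ₁ = 2.991π²/3.07² ≈ 3.132.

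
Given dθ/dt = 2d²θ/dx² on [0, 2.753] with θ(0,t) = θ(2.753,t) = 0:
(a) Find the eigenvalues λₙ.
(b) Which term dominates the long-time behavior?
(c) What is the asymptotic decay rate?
Eigenvalues: λₙ = 2n²π²/2.753².
First three modes:
  n=1: λ₁ = 2π²/2.753² ≈ 2.604
  n=2: λ₂ = 8π²/2.753² ≈ 10.418 (4× faster decay)
  n=3: λ₃ = 18π²/2.753² ≈ 23.44 (9× faster decay)
As t → ∞, higher modes decay exponentially faster. The n=1 mode dominates: θ ~ c₁ sin(πx/2.753) e^{-λ₁t}.
Decay rate: λ₁ = 2π²/2.753² ≈ 2.604.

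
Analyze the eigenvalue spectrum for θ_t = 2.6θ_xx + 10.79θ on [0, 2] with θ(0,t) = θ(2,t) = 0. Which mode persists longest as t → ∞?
Eigenvalues: λₙ = 2.6n²π²/2² - 10.79.
First three modes:
  n=1: λ₁ = 2.6π²/2² - 10.79 ≈ -4.375
  n=2: λ₂ = 10.4π²/2² - 10.79 ≈ 14.871
  n=3: λ₃ = 23.4π²/2² - 10.79 ≈ 46.947
Since 2.6π²/2² ≈ 6.415 < 10.79, λ₁ < 0.
The n=1 mode grows fastest (−λₙ is largest for n=1) → dominates.
Asymptotic: θ ~ c₁ sin(πx/2) e^{4.375t} (exponential growth at rate −λ₁ ≈ 4.375).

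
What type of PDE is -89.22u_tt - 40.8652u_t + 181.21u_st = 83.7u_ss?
Rewriting in standard form: -83.7u_ss + 181.21u_st - 89.22u_tt - 40.8652u_t = 0. With A = -83.7, B = 181.21, C = -89.22, the discriminant is 2966.2081. This is a hyperbolic PDE.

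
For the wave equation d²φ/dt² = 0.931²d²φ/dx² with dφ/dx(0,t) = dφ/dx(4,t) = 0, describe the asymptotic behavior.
φ oscillates about a mean that drifts linearly in t (generically unbounded; no decay). There is no damping, so the nonconstant modes persist as standing waves (energy conserved, no decay). But with Neumann conditions at both ends the constant mode has eigenvalue 0: the spatial mean M(t) of φ satisfies M'' = 0, so M(t) = M(0) + M'(0)·t. Unless the initial velocity has zero mean (∫φ_t(x,0)dx = 0), the solution grows linearly in t (unbounded, though not exponentially); if it does have zero mean, the solution stays bounded and simply oscillates.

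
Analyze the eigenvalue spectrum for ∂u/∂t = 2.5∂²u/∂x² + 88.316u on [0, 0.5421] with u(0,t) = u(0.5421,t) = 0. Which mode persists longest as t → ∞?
Eigenvalues: λₙ = 2.5n²π²/0.5421² - 88.316.
First three modes:
  n=1: λ₁ = 2.5π²/0.5421² - 88.316 ≈ -4.354
  n=2: λ₂ = 10π²/0.5421² - 88.316 ≈ 247.531
  n=3: λ₃ = 22.5π²/0.5421² - 88.316 ≈ 667.339
Since 2.5π²/0.5421² ≈ 83.962 < 88.316, λ₁ < 0.
The n=1 mode grows fastest (−λₙ is largest for n=1) → dominates.
Asymptotic: u ~ c₁ sin(πx/0.5421) e^{4.354t} (exponential growth at rate −λ₁ ≈ 4.354).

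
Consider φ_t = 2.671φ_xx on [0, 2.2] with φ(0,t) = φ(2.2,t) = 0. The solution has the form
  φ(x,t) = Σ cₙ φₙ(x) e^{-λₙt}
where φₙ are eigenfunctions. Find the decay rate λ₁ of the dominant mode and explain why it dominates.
Eigenvalues: λₙ = 2.671n²π²/2.2².
First three modes:
  n=1: λ₁ = 2.671π²/2.2² ≈ 5.447
  n=2: λ₂ = 10.684π²/2.2² ≈ 21.787 (4× faster decay)
  n=3: λ₃ = 24.039π²/2.2² ≈ 49.02 (9× faster decay)
As t → ∞, higher modes decay exponentially faster. The n=1 mode dominates: φ ~ c₁ sin(πx/2.2) e^{-λ₁t}.
Decay rate: λ₁ = 2.671π²/2.2² ≈ 5.447.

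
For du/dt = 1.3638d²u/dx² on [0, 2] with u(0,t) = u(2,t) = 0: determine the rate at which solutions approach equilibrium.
Eigenvalues: λₙ = 1.3638n²π²/2².
First three modes:
  n=1: λ₁ = 1.3638π²/2² ≈ 3.365
  n=2: λ₂ = 5.4552π²/2² ≈ 13.46 (4× faster decay)
  n=3: λ₃ = 12.2742π²/2² ≈ 30.285 (9× faster decay)
As t → ∞, higher modes decay exponentially faster. The n=1 mode dominates: u ~ c₁ sin(πx/2) e^{-λ₁t}.
Decay rate: λ₁ = 1.3638π²/2² ≈ 3.365.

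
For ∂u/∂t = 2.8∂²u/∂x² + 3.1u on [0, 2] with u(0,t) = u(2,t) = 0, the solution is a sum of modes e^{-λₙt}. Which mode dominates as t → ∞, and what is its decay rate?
Eigenvalues: λₙ = 2.8n²π²/2² - 3.1.
First three modes:
  n=1: λ₁ = 2.8π²/2² - 3.1 ≈ 3.809
  n=2: λ₂ = 11.2π²/2² - 3.1 ≈ 24.535
  n=3: λ₃ = 25.2π²/2² - 3.1 ≈ 59.079
Since 2.8π²/2² ≈ 6.909 > 3.1, all λₙ > 0.
The n=1 mode decays slowest → dominates as t → ∞.
Asymptotic: u ~ c₁ sin(πx/2) e^{-λ₁t} with decay rate λ₁ ≈ 3.809.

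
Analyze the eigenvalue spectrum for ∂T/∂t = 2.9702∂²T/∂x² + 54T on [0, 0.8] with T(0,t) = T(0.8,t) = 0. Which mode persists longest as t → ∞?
Eigenvalues: λₙ = 2.9702n²π²/0.8² - 54.
First three modes:
  n=1: λ₁ = 2.9702π²/0.8² - 54 ≈ -8.196
  n=2: λ₂ = 11.8808π²/0.8² - 54 ≈ 129.217
  n=3: λ₃ = 26.7318π²/0.8² - 54 ≈ 358.238
Since 2.9702π²/0.8² ≈ 45.804 < 54, λ₁ < 0.
The n=1 mode grows fastest (−λₙ is largest for n=1) → dominates.
Asymptotic: T ~ c₁ sin(πx/0.8) e^{8.196t} (exponential growth at rate −λ₁ ≈ 8.196).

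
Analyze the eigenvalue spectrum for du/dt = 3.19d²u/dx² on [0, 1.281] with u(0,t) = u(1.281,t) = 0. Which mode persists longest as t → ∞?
Eigenvalues: λₙ = 3.19n²π²/1.281².
First three modes:
  n=1: λ₁ = 3.19π²/1.281² ≈ 19.186
  n=2: λ₂ = 12.76π²/1.281² ≈ 76.745 (4× faster decay)
  n=3: λ₃ = 28.71π²/1.281² ≈ 172.677 (9× faster decay)
As t → ∞, higher modes decay exponentially faster. The n=1 mode dominates: u ~ c₁ sin(πx/1.281) e^{-λ₁t}.
Decay rate: λ₁ = 3.19π²/1.281² ≈ 19.186.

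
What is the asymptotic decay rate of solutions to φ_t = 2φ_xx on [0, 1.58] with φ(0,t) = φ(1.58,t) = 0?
Eigenvalues: λₙ = 2n²π²/1.58².
First three modes:
  n=1: λ₁ = 2π²/1.58² ≈ 7.907
  n=2: λ₂ = 8π²/1.58² ≈ 31.628 (4× faster decay)
  n=3: λ₃ = 18π²/1.58² ≈ 71.164 (9× faster decay)
As t → ∞, higher modes decay exponentially faster. The n=1 mode dominates: φ ~ c₁ sin(πx/1.58) e^{-λ₁t}.
Decay rate: λ₁ = 2π²/1.58² ≈ 7.907.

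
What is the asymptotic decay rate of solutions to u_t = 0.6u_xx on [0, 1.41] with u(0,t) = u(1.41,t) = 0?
Eigenvalues: λₙ = 0.6n²π²/1.41².
First three modes:
  n=1: λ₁ = 0.6π²/1.41² ≈ 2.979
  n=2: λ₂ = 2.4π²/1.41² ≈ 11.914 (4× faster decay)
  n=3: λ₃ = 5.4π²/1.41² ≈ 26.807 (9× faster decay)
As t → ∞, higher modes decay exponentially faster. The n=1 mode dominates: u ~ c₁ sin(πx/1.41) e^{-λ₁t}.
Decay rate: λ₁ = 0.6π²/1.41² ≈ 2.979.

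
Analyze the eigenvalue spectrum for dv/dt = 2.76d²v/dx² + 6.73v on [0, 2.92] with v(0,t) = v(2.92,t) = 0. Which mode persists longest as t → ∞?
Eigenvalues: λₙ = 2.76n²π²/2.92² - 6.73.
First three modes:
  n=1: λ₁ = 2.76π²/2.92² - 6.73 ≈ -3.535
  n=2: λ₂ = 11.04π²/2.92² - 6.73 ≈ 6.049
  n=3: λ₃ = 24.84π²/2.92² - 6.73 ≈ 22.023
Since 2.76π²/2.92² ≈ 3.195 < 6.73, λ₁ < 0.
The n=1 mode grows fastest (−λₙ is largest for n=1) → dominates.
Asymptotic: v ~ c₁ sin(πx/2.92) e^{3.535t} (exponential growth at rate −λ₁ ≈ 3.535).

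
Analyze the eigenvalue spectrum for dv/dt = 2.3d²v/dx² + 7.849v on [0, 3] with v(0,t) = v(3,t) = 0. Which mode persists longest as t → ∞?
Eigenvalues: λₙ = 2.3n²π²/3² - 7.849.
First three modes:
  n=1: λ₁ = 2.3π²/3² - 7.849 ≈ -5.327
  n=2: λ₂ = 9.2π²/3² - 7.849 ≈ 2.24
  n=3: λ₃ = 20.7π²/3² - 7.849 ≈ 14.851
Since 2.3π²/3² ≈ 2.522 < 7.849, λ₁ < 0.
The n=1 mode grows fastest (−λₙ is largest for n=1) → dominates.
Asymptotic: v ~ c₁ sin(πx/3) e^{5.327t} (exponential growth at rate −λ₁ ≈ 5.327).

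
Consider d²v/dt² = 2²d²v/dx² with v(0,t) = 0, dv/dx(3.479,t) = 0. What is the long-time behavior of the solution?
As t → ∞, v oscillates (no decay). Energy is conserved; the solution oscillates indefinitely as standing waves.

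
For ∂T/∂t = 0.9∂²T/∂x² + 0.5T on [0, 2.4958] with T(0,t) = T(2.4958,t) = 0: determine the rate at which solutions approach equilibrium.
Eigenvalues: λₙ = 0.9n²π²/2.4958² - 0.5.
First three modes:
  n=1: λ₁ = 0.9π²/2.4958² - 0.5 ≈ 0.926
  n=2: λ₂ = 3.6π²/2.4958² - 0.5 ≈ 5.204
  n=3: λ₃ = 8.1π²/2.4958² - 0.5 ≈ 12.334
Since 0.9π²/2.4958² ≈ 1.426 > 0.5, all λₙ > 0.
The n=1 mode decays slowest → dominates as t → ∞.
Asymptotic: T ~ c₁ sin(πx/2.4958) e^{-λ₁t} with decay rate λ₁ ≈ 0.926.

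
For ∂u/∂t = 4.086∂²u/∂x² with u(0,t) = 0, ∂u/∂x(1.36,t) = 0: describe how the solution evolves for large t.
u → 0. Heat escapes through the Dirichlet boundary.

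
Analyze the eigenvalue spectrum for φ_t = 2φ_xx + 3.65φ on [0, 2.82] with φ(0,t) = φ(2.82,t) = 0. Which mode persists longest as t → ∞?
Eigenvalues: λₙ = 2n²π²/2.82² - 3.65.
First three modes:
  n=1: λ₁ = 2π²/2.82² - 3.65 ≈ -1.168
  n=2: λ₂ = 8π²/2.82² - 3.65 ≈ 6.279
  n=3: λ₃ = 18π²/2.82² - 3.65 ≈ 18.69
Since 2π²/2.82² ≈ 2.482 < 3.65, λ₁ < 0.
The n=1 mode grows fastest (−λₙ is largest for n=1) → dominates.
Asymptotic: φ ~ c₁ sin(πx/2.82) e^{1.168t} (exponential growth at rate −λ₁ ≈ 1.168).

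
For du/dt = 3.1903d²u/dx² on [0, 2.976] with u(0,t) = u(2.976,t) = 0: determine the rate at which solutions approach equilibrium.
Eigenvalues: λₙ = 3.1903n²π²/2.976².
First three modes:
  n=1: λ₁ = 3.1903π²/2.976² ≈ 3.555
  n=2: λ₂ = 12.7612π²/2.976² ≈ 14.221 (4× faster decay)
  n=3: λ₃ = 28.7127π²/2.976² ≈ 31.997 (9× faster decay)
As t → ∞, higher modes decay exponentially faster. The n=1 mode dominates: u ~ c₁ sin(πx/2.976) e^{-λ₁t}.
Decay rate: λ₁ = 3.1903π²/2.976² ≈ 3.555.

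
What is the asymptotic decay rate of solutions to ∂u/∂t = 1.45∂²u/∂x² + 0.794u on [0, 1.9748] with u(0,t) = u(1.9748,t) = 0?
Eigenvalues: λₙ = 1.45n²π²/1.9748² - 0.794.
First three modes:
  n=1: λ₁ = 1.45π²/1.9748² - 0.794 ≈ 2.876
  n=2: λ₂ = 5.8π²/1.9748² - 0.794 ≈ 13.884
  n=3: λ₃ = 13.05π²/1.9748² - 0.794 ≈ 32.233
Since 1.45π²/1.9748² ≈ 3.67 > 0.794, all λₙ > 0.
The n=1 mode decays slowest → dominates as t → ∞.
Asymptotic: u ~ c₁ sin(πx/1.9748) e^{-λ₁t} with decay rate λ₁ ≈ 2.876.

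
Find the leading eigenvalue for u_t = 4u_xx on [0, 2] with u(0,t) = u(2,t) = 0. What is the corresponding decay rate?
Eigenvalues: λₙ = 4n²π²/2².
First three modes:
  n=1: λ₁ = 4π²/2² ≈ 9.87
  n=2: λ₂ = 16π²/2² ≈ 39.478 (4× faster decay)
  n=3: λ₃ = 36π²/2² ≈ 88.826 (9× faster decay)
As t → ∞, higher modes decay exponentially faster. The n=1 mode dominates: u ~ c₁ sin(πx/2) e^{-λ₁t}.
Decay rate: λ₁ = 4π²/2² ≈ 9.87.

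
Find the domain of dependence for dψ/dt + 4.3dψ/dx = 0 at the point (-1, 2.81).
A single point: x = -13.083. The characteristic through (-1, 2.81) is x - 4.3t = const, so x = -1 - 4.3·2.81 = -13.083.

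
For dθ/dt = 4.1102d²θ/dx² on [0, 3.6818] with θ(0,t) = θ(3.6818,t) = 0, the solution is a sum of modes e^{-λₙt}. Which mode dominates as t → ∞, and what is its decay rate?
Eigenvalues: λₙ = 4.1102n²π²/3.6818².
First three modes:
  n=1: λ₁ = 4.1102π²/3.6818² ≈ 2.993
  n=2: λ₂ = 16.4408π²/3.6818² ≈ 11.97 (4× faster decay)
  n=3: λ₃ = 36.9918π²/3.6818² ≈ 26.933 (9× faster decay)
As t → ∞, higher modes decay exponentially faster. The n=1 mode dominates: θ ~ c₁ sin(πx/3.6818) e^{-λ₁t}.
Decay rate: λ₁ = 4.1102π²/3.6818² ≈ 2.993.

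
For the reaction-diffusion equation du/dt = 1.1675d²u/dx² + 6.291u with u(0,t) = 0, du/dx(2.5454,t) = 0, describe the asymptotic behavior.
u grows unboundedly. Reaction dominates diffusion (r=6.291 > κπ²/(4L²)≈0.44); solution grows exponentially.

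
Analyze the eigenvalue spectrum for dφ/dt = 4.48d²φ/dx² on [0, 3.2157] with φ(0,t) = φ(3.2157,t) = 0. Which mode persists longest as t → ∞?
Eigenvalues: λₙ = 4.48n²π²/3.2157².
First three modes:
  n=1: λ₁ = 4.48π²/3.2157² ≈ 4.276
  n=2: λ₂ = 17.92π²/3.2157² ≈ 17.104 (4× faster decay)
  n=3: λ₃ = 40.32π²/3.2157² ≈ 38.483 (9× faster decay)
As t → ∞, higher modes decay exponentially faster. The n=1 mode dominates: φ ~ c₁ sin(πx/3.2157) e^{-λ₁t}.
Decay rate: λ₁ = 4.48π²/3.2157² ≈ 4.276.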